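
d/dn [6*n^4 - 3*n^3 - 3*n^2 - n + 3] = 24*n^3 - 9*n^2 - 6*n - 1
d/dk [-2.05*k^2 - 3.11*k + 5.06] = -4.1*k - 3.11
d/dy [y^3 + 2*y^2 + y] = 3*y^2 + 4*y + 1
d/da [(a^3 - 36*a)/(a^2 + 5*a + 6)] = (a^4 + 10*a^3 + 54*a^2 - 216)/(a^4 + 10*a^3 + 37*a^2 + 60*a + 36)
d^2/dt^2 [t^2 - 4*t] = 2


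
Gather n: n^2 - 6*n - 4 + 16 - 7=n^2 - 6*n + 5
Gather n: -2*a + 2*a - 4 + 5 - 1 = 0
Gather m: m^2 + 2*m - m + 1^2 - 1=m^2 + m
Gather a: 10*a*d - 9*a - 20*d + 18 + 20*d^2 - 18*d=a*(10*d - 9) + 20*d^2 - 38*d + 18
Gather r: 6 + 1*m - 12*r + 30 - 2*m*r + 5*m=6*m + r*(-2*m - 12) + 36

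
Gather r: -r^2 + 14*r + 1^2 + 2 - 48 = -r^2 + 14*r - 45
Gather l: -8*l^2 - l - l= -8*l^2 - 2*l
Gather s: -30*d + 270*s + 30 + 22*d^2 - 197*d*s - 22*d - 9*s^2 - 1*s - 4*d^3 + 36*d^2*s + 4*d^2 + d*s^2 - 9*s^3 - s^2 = -4*d^3 + 26*d^2 - 52*d - 9*s^3 + s^2*(d - 10) + s*(36*d^2 - 197*d + 269) + 30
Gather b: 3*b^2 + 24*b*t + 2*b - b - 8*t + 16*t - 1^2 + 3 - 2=3*b^2 + b*(24*t + 1) + 8*t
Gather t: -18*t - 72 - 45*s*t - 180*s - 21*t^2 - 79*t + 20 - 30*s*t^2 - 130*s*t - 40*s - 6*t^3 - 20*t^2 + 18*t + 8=-220*s - 6*t^3 + t^2*(-30*s - 41) + t*(-175*s - 79) - 44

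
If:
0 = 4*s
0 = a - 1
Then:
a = 1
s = 0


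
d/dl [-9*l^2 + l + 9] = 1 - 18*l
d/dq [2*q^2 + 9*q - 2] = 4*q + 9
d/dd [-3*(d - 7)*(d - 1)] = 24 - 6*d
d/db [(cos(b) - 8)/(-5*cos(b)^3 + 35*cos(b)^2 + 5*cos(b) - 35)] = (-227*cos(b) + 31*cos(2*b) - cos(3*b) + 29)/(10*(cos(b) - 7)^2*sin(b)^3)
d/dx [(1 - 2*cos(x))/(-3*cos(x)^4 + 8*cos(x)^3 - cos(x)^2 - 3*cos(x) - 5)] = (9*(1 - cos(2*x))^2/2 - 35*cos(x) + 31*cos(2*x) - 11*cos(3*x))*sin(x)/(3*cos(x)^4 - 8*cos(x)^3 + cos(x)^2 + 3*cos(x) + 5)^2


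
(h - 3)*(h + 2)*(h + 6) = h^3 + 5*h^2 - 12*h - 36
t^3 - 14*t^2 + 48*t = t*(t - 8)*(t - 6)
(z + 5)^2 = z^2 + 10*z + 25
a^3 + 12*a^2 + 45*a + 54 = (a + 3)^2*(a + 6)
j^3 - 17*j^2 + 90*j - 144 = (j - 8)*(j - 6)*(j - 3)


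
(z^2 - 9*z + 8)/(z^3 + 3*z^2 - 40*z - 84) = (z^2 - 9*z + 8)/(z^3 + 3*z^2 - 40*z - 84)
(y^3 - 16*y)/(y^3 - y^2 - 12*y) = (y + 4)/(y + 3)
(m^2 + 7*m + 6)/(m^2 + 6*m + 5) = (m + 6)/(m + 5)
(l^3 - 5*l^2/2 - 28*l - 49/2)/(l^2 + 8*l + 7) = (2*l^2 - 7*l - 49)/(2*(l + 7))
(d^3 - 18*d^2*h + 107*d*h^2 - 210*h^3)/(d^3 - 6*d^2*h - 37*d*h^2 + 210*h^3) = (d - 6*h)/(d + 6*h)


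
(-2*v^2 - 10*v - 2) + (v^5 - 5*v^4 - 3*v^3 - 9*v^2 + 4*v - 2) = v^5 - 5*v^4 - 3*v^3 - 11*v^2 - 6*v - 4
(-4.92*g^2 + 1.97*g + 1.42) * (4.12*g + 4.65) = -20.2704*g^3 - 14.7616*g^2 + 15.0109*g + 6.603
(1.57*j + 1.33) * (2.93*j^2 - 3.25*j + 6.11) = 4.6001*j^3 - 1.2056*j^2 + 5.2702*j + 8.1263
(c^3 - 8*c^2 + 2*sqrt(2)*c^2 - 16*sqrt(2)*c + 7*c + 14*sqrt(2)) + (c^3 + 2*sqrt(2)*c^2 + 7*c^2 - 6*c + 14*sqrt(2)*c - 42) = 2*c^3 - c^2 + 4*sqrt(2)*c^2 - 2*sqrt(2)*c + c - 42 + 14*sqrt(2)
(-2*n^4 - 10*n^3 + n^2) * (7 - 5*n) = 10*n^5 + 36*n^4 - 75*n^3 + 7*n^2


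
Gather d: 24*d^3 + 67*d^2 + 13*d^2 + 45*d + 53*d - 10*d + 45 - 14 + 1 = 24*d^3 + 80*d^2 + 88*d + 32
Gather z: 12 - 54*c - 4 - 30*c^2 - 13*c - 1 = -30*c^2 - 67*c + 7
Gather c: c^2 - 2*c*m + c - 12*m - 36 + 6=c^2 + c*(1 - 2*m) - 12*m - 30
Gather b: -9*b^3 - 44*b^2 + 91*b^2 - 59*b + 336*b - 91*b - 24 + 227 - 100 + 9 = -9*b^3 + 47*b^2 + 186*b + 112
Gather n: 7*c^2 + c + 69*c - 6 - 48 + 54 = 7*c^2 + 70*c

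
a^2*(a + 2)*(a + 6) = a^4 + 8*a^3 + 12*a^2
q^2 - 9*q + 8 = (q - 8)*(q - 1)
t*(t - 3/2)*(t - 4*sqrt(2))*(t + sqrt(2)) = t^4 - 3*sqrt(2)*t^3 - 3*t^3/2 - 8*t^2 + 9*sqrt(2)*t^2/2 + 12*t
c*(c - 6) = c^2 - 6*c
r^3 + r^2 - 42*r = r*(r - 6)*(r + 7)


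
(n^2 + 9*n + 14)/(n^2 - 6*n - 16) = (n + 7)/(n - 8)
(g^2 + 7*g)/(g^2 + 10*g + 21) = g/(g + 3)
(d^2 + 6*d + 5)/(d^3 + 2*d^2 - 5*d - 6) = (d + 5)/(d^2 + d - 6)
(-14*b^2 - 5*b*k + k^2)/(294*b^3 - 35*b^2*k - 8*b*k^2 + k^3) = (-2*b - k)/(42*b^2 + b*k - k^2)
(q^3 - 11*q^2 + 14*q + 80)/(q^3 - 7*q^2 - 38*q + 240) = (q + 2)/(q + 6)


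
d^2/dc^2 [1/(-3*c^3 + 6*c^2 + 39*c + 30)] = 2*((3*c - 2)*(-c^3 + 2*c^2 + 13*c + 10) + (-3*c^2 + 4*c + 13)^2)/(3*(-c^3 + 2*c^2 + 13*c + 10)^3)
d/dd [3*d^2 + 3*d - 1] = 6*d + 3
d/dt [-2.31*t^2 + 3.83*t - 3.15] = 3.83 - 4.62*t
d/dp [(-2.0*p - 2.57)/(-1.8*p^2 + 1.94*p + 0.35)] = (-3.6*p^2 - 9.252*p + 4.2858)/(3.24*p^4 - 6.984*p^3 + 2.5036*p^2 + 1.358*p + 0.1225)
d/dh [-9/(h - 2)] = 9/(h - 2)^2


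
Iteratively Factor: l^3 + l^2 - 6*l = (l)*(l^2 + l - 6) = l*(l + 3)*(l - 2)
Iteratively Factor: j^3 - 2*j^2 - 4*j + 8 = (j - 2)*(j^2 - 4) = (j - 2)^2*(j + 2)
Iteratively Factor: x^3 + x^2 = (x + 1)*(x^2) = x*(x + 1)*(x)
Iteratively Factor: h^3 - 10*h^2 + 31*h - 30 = (h - 5)*(h^2 - 5*h + 6) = (h - 5)*(h - 3)*(h - 2)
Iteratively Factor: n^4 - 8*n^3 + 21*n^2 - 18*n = (n)*(n^3 - 8*n^2 + 21*n - 18) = n*(n - 3)*(n^2 - 5*n + 6) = n*(n - 3)^2*(n - 2)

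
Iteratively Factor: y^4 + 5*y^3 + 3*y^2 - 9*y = (y + 3)*(y^3 + 2*y^2 - 3*y) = y*(y + 3)*(y^2 + 2*y - 3) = y*(y - 1)*(y + 3)*(y + 3)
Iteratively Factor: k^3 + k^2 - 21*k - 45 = (k - 5)*(k^2 + 6*k + 9) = (k - 5)*(k + 3)*(k + 3)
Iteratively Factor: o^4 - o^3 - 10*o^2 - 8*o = (o)*(o^3 - o^2 - 10*o - 8) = o*(o + 1)*(o^2 - 2*o - 8) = o*(o + 1)*(o + 2)*(o - 4)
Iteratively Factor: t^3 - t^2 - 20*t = (t - 5)*(t^2 + 4*t) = t*(t - 5)*(t + 4)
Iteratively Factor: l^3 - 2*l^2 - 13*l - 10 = (l + 1)*(l^2 - 3*l - 10) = (l + 1)*(l + 2)*(l - 5)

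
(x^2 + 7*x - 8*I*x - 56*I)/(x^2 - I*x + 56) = (x + 7)/(x + 7*I)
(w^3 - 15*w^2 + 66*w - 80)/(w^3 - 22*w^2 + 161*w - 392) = (w^2 - 7*w + 10)/(w^2 - 14*w + 49)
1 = 1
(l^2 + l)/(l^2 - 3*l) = (l + 1)/(l - 3)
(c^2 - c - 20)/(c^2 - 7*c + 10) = (c + 4)/(c - 2)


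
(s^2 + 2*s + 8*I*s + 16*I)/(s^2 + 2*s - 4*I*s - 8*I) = (s + 8*I)/(s - 4*I)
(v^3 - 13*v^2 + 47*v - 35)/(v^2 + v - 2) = (v^2 - 12*v + 35)/(v + 2)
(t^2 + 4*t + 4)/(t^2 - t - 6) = (t + 2)/(t - 3)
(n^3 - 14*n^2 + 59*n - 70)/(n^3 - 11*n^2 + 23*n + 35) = (n - 2)/(n + 1)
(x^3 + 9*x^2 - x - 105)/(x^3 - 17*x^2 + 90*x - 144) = (x^2 + 12*x + 35)/(x^2 - 14*x + 48)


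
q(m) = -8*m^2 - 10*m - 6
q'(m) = -16*m - 10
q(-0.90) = -3.48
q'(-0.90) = 4.40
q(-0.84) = -3.24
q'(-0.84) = 3.44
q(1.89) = -53.48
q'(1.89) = -40.24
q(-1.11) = -4.76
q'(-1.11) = 7.76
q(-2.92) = -45.01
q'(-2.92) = 36.72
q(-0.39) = -3.32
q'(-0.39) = -3.76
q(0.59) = -14.68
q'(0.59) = -19.44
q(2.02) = -58.84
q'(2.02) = -42.32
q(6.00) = -354.00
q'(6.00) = -106.00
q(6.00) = -354.00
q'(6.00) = -106.00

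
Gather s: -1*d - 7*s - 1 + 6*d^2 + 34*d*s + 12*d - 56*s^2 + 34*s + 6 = 6*d^2 + 11*d - 56*s^2 + s*(34*d + 27) + 5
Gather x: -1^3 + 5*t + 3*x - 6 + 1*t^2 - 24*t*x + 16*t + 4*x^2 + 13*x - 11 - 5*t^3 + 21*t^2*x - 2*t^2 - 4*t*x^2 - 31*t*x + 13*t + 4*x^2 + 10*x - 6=-5*t^3 - t^2 + 34*t + x^2*(8 - 4*t) + x*(21*t^2 - 55*t + 26) - 24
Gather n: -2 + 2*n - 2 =2*n - 4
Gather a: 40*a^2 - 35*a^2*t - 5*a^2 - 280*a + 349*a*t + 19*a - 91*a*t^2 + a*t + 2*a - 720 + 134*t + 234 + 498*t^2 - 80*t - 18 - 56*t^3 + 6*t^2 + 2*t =a^2*(35 - 35*t) + a*(-91*t^2 + 350*t - 259) - 56*t^3 + 504*t^2 + 56*t - 504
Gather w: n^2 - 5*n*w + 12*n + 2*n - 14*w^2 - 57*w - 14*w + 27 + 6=n^2 + 14*n - 14*w^2 + w*(-5*n - 71) + 33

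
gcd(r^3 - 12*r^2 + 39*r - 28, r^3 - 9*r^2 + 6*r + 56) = r^2 - 11*r + 28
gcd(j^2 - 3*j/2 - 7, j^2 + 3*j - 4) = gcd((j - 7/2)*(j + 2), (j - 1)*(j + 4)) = 1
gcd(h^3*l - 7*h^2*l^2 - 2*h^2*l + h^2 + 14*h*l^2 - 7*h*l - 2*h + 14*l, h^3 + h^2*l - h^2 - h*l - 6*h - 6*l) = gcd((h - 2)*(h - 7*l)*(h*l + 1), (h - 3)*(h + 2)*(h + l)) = 1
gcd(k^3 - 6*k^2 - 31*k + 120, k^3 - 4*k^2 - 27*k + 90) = k^2 + 2*k - 15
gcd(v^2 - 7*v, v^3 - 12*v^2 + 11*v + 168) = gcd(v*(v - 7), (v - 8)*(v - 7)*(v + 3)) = v - 7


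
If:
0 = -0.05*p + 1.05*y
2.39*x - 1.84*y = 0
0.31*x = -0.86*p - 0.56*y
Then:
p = 0.00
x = 0.00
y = 0.00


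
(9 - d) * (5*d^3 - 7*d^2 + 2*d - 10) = -5*d^4 + 52*d^3 - 65*d^2 + 28*d - 90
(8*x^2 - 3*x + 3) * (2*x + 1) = 16*x^3 + 2*x^2 + 3*x + 3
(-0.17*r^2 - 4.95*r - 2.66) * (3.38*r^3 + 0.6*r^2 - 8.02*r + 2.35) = -0.5746*r^5 - 16.833*r^4 - 10.5974*r^3 + 37.7035*r^2 + 9.7007*r - 6.251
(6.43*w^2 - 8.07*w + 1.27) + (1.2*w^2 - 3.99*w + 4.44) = 7.63*w^2 - 12.06*w + 5.71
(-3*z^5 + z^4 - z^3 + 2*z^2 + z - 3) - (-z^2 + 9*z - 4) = -3*z^5 + z^4 - z^3 + 3*z^2 - 8*z + 1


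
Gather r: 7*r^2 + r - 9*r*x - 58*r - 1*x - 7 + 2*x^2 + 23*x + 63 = 7*r^2 + r*(-9*x - 57) + 2*x^2 + 22*x + 56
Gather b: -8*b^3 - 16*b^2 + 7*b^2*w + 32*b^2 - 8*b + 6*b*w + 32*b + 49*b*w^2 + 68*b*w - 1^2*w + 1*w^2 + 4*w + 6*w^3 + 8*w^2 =-8*b^3 + b^2*(7*w + 16) + b*(49*w^2 + 74*w + 24) + 6*w^3 + 9*w^2 + 3*w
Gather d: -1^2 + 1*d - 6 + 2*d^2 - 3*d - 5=2*d^2 - 2*d - 12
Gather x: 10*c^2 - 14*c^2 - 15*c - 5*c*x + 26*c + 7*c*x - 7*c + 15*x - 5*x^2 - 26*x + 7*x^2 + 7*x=-4*c^2 + 4*c + 2*x^2 + x*(2*c - 4)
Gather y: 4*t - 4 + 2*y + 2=4*t + 2*y - 2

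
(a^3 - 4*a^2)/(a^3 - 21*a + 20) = a^2/(a^2 + 4*a - 5)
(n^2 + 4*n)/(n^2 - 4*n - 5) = n*(n + 4)/(n^2 - 4*n - 5)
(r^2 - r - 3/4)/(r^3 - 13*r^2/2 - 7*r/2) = (r - 3/2)/(r*(r - 7))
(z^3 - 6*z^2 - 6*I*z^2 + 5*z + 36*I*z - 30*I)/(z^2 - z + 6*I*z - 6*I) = (z^2 - z*(5 + 6*I) + 30*I)/(z + 6*I)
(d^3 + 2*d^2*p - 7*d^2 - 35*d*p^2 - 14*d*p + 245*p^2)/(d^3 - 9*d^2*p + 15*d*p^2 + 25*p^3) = (-d^2 - 7*d*p + 7*d + 49*p)/(-d^2 + 4*d*p + 5*p^2)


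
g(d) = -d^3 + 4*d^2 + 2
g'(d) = -3*d^2 + 8*d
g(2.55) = 11.43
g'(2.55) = 0.89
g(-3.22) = 76.86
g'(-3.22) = -56.87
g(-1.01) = 7.11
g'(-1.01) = -11.14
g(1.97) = 9.88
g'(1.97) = 4.12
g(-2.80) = 55.31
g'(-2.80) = -45.92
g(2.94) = 11.16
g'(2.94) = -2.41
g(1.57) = 7.99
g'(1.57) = 5.17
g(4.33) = -4.19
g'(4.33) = -21.61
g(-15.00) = 4277.00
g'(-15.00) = -795.00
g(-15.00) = 4277.00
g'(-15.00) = -795.00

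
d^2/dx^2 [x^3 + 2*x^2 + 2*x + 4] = 6*x + 4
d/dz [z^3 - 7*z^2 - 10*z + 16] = 3*z^2 - 14*z - 10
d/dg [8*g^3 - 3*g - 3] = 24*g^2 - 3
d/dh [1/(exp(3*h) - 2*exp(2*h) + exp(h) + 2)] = (-3*exp(2*h) + 4*exp(h) - 1)*exp(h)/(exp(3*h) - 2*exp(2*h) + exp(h) + 2)^2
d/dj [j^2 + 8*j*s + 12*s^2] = 2*j + 8*s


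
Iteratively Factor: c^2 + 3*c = (c + 3)*(c)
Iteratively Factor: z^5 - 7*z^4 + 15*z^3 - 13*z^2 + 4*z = (z)*(z^4 - 7*z^3 + 15*z^2 - 13*z + 4) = z*(z - 1)*(z^3 - 6*z^2 + 9*z - 4) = z*(z - 4)*(z - 1)*(z^2 - 2*z + 1) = z*(z - 4)*(z - 1)^2*(z - 1)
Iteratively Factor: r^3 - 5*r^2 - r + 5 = (r + 1)*(r^2 - 6*r + 5) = (r - 5)*(r + 1)*(r - 1)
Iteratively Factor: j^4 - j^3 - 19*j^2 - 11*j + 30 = (j - 5)*(j^3 + 4*j^2 + j - 6) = (j - 5)*(j + 3)*(j^2 + j - 2) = (j - 5)*(j - 1)*(j + 3)*(j + 2)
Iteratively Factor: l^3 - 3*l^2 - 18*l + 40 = (l - 2)*(l^2 - l - 20) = (l - 5)*(l - 2)*(l + 4)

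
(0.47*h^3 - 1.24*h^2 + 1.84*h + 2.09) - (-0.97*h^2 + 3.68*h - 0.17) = 0.47*h^3 - 0.27*h^2 - 1.84*h + 2.26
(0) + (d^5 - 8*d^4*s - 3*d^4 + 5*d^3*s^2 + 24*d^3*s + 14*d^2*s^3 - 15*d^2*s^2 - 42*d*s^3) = d^5 - 8*d^4*s - 3*d^4 + 5*d^3*s^2 + 24*d^3*s + 14*d^2*s^3 - 15*d^2*s^2 - 42*d*s^3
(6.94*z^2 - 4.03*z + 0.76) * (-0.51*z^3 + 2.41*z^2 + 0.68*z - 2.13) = -3.5394*z^5 + 18.7807*z^4 - 5.3807*z^3 - 15.691*z^2 + 9.1007*z - 1.6188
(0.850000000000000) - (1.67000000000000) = -0.820000000000000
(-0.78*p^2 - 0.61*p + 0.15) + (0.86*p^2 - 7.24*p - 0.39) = 0.08*p^2 - 7.85*p - 0.24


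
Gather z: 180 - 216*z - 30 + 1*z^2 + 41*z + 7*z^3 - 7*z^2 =7*z^3 - 6*z^2 - 175*z + 150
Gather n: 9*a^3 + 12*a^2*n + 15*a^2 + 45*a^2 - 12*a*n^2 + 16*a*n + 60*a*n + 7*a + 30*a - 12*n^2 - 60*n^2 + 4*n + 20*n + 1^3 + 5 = 9*a^3 + 60*a^2 + 37*a + n^2*(-12*a - 72) + n*(12*a^2 + 76*a + 24) + 6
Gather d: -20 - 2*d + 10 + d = -d - 10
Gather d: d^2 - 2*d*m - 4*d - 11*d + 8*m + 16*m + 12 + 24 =d^2 + d*(-2*m - 15) + 24*m + 36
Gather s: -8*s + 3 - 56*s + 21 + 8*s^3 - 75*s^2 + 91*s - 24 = 8*s^3 - 75*s^2 + 27*s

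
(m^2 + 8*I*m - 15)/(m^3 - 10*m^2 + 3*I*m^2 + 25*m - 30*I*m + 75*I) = (m + 5*I)/(m^2 - 10*m + 25)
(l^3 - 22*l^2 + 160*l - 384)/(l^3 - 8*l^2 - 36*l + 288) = (l - 8)/(l + 6)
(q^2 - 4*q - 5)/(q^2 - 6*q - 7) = (q - 5)/(q - 7)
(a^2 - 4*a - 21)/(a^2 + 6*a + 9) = (a - 7)/(a + 3)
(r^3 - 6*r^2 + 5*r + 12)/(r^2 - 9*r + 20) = (r^2 - 2*r - 3)/(r - 5)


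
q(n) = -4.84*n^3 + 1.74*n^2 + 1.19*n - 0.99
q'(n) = -14.52*n^2 + 3.48*n + 1.19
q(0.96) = -2.53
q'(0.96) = -8.85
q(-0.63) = 0.16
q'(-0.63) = -6.77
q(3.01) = -113.63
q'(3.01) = -119.89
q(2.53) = -65.22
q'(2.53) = -82.95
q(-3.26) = 181.31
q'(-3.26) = -164.47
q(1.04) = -3.31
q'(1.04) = -10.90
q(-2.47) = 79.62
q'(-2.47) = -95.99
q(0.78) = -1.30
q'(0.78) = -4.93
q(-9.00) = 3657.60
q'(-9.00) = -1206.25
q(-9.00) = 3657.60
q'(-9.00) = -1206.25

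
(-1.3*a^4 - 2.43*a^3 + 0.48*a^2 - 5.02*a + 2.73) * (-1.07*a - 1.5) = 1.391*a^5 + 4.5501*a^4 + 3.1314*a^3 + 4.6514*a^2 + 4.6089*a - 4.095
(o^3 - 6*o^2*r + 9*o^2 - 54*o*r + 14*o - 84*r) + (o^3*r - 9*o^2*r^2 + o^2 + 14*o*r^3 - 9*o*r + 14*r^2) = o^3*r + o^3 - 9*o^2*r^2 - 6*o^2*r + 10*o^2 + 14*o*r^3 - 63*o*r + 14*o + 14*r^2 - 84*r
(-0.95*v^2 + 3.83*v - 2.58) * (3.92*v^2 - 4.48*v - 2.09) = -3.724*v^4 + 19.2696*v^3 - 25.2865*v^2 + 3.5537*v + 5.3922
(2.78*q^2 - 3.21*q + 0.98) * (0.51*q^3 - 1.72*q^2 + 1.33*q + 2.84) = 1.4178*q^5 - 6.4187*q^4 + 9.7184*q^3 + 1.9403*q^2 - 7.813*q + 2.7832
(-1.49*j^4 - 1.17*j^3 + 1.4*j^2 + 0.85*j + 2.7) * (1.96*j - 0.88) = -2.9204*j^5 - 0.982*j^4 + 3.7736*j^3 + 0.434*j^2 + 4.544*j - 2.376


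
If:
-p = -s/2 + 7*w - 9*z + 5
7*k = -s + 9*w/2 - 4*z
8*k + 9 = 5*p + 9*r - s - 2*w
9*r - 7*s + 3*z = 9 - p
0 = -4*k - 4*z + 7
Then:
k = 7/4 - z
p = 1487*z/24 - 925/8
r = 5855/72 - 9245*z/216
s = 347/4 - 183*z/4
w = 22 - 65*z/6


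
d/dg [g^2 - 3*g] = 2*g - 3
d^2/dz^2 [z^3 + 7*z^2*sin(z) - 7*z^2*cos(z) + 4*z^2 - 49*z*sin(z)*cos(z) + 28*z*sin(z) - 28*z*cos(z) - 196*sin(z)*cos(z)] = 7*sqrt(2)*z^2*cos(z + pi/4) + 98*z*sin(2*z) + 56*z*cos(z) + 6*z + 70*sin(z) + 392*sin(2*z) + 42*cos(z) - 98*cos(2*z) + 8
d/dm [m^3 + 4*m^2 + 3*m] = 3*m^2 + 8*m + 3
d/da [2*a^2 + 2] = 4*a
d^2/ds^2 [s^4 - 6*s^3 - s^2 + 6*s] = 12*s^2 - 36*s - 2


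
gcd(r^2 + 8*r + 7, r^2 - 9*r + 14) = 1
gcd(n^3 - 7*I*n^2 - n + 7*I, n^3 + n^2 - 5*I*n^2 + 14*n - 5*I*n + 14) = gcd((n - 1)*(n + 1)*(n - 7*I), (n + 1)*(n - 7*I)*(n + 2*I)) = n^2 + n*(1 - 7*I) - 7*I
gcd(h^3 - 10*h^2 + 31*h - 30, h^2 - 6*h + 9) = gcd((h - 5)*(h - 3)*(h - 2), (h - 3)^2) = h - 3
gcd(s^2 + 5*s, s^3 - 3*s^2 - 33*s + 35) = s + 5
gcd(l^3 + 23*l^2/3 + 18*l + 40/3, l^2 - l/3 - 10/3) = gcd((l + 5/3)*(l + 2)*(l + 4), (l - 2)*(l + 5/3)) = l + 5/3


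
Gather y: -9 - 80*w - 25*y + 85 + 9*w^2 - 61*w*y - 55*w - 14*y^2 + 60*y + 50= 9*w^2 - 135*w - 14*y^2 + y*(35 - 61*w) + 126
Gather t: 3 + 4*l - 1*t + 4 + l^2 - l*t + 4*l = l^2 + 8*l + t*(-l - 1) + 7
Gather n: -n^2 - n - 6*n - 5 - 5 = -n^2 - 7*n - 10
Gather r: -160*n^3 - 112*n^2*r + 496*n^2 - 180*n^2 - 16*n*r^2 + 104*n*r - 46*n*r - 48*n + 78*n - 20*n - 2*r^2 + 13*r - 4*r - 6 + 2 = -160*n^3 + 316*n^2 + 10*n + r^2*(-16*n - 2) + r*(-112*n^2 + 58*n + 9) - 4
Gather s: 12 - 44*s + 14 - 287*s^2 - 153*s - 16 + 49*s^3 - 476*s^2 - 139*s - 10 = 49*s^3 - 763*s^2 - 336*s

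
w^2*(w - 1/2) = w^3 - w^2/2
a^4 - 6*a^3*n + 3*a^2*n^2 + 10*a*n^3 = a*(a - 5*n)*(a - 2*n)*(a + n)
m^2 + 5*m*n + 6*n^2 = (m + 2*n)*(m + 3*n)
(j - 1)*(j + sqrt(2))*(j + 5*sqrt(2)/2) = j^3 - j^2 + 7*sqrt(2)*j^2/2 - 7*sqrt(2)*j/2 + 5*j - 5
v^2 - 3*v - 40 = (v - 8)*(v + 5)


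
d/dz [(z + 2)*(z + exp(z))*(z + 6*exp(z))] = (z + 2)*(z + exp(z))*(6*exp(z) + 1) + (z + 2)*(z + 6*exp(z))*(exp(z) + 1) + (z + exp(z))*(z + 6*exp(z))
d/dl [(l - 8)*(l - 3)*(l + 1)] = 3*l^2 - 20*l + 13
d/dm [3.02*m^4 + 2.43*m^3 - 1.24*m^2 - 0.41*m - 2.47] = 12.08*m^3 + 7.29*m^2 - 2.48*m - 0.41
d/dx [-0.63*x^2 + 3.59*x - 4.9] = 3.59 - 1.26*x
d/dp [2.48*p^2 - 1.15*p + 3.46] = 4.96*p - 1.15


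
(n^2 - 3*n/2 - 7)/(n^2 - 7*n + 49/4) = 2*(n + 2)/(2*n - 7)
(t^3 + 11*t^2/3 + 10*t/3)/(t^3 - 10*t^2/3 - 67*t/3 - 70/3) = t/(t - 7)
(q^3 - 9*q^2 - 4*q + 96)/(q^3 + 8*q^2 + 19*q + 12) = (q^2 - 12*q + 32)/(q^2 + 5*q + 4)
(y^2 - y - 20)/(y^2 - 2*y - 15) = (y + 4)/(y + 3)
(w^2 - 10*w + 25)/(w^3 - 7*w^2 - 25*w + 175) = (w - 5)/(w^2 - 2*w - 35)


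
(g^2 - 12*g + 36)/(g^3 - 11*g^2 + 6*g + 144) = (g - 6)/(g^2 - 5*g - 24)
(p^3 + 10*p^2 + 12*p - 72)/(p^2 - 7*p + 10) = (p^2 + 12*p + 36)/(p - 5)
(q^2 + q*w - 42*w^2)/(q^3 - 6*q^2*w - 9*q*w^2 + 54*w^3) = (q + 7*w)/(q^2 - 9*w^2)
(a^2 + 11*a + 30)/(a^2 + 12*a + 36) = (a + 5)/(a + 6)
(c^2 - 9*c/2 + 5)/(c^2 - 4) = (c - 5/2)/(c + 2)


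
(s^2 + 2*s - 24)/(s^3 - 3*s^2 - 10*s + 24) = (s + 6)/(s^2 + s - 6)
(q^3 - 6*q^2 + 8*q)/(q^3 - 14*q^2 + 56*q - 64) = q/(q - 8)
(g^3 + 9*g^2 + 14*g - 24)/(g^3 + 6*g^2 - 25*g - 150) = (g^2 + 3*g - 4)/(g^2 - 25)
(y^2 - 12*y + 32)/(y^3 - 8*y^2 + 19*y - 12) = (y - 8)/(y^2 - 4*y + 3)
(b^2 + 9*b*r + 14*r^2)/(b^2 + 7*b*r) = (b + 2*r)/b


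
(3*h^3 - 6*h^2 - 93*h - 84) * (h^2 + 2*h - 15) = 3*h^5 - 150*h^3 - 180*h^2 + 1227*h + 1260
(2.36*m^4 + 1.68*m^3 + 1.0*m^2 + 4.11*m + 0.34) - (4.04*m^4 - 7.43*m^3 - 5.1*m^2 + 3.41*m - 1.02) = -1.68*m^4 + 9.11*m^3 + 6.1*m^2 + 0.7*m + 1.36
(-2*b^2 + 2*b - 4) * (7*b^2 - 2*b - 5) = -14*b^4 + 18*b^3 - 22*b^2 - 2*b + 20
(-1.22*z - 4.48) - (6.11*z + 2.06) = -7.33*z - 6.54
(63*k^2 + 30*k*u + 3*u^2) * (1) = 63*k^2 + 30*k*u + 3*u^2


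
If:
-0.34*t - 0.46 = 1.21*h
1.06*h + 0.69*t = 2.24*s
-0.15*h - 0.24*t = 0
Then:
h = -0.46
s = -0.13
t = 0.29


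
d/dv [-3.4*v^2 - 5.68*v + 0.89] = -6.8*v - 5.68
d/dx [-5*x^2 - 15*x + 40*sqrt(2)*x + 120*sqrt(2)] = -10*x - 15 + 40*sqrt(2)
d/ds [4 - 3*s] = -3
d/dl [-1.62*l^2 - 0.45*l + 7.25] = -3.24*l - 0.45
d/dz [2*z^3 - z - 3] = 6*z^2 - 1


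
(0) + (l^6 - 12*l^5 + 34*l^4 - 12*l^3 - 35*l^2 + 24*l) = l^6 - 12*l^5 + 34*l^4 - 12*l^3 - 35*l^2 + 24*l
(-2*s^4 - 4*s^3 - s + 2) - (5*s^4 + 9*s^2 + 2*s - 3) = -7*s^4 - 4*s^3 - 9*s^2 - 3*s + 5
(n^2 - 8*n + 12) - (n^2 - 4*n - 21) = 33 - 4*n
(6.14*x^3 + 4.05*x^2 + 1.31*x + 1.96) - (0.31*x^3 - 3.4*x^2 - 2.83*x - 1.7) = 5.83*x^3 + 7.45*x^2 + 4.14*x + 3.66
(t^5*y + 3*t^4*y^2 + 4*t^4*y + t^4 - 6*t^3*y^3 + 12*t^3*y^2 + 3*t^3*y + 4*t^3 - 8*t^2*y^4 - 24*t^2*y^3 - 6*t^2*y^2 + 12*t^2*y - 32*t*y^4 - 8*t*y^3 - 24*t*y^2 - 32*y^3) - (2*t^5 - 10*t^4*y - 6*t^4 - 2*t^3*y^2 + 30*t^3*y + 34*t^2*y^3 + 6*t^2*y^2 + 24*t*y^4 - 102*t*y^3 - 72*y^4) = t^5*y - 2*t^5 + 3*t^4*y^2 + 14*t^4*y + 7*t^4 - 6*t^3*y^3 + 14*t^3*y^2 - 27*t^3*y + 4*t^3 - 8*t^2*y^4 - 58*t^2*y^3 - 12*t^2*y^2 + 12*t^2*y - 56*t*y^4 + 94*t*y^3 - 24*t*y^2 + 72*y^4 - 32*y^3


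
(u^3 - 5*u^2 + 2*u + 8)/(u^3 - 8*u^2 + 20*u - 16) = (u + 1)/(u - 2)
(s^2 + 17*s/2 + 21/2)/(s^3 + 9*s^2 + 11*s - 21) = (s + 3/2)/(s^2 + 2*s - 3)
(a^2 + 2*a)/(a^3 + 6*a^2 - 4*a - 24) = a/(a^2 + 4*a - 12)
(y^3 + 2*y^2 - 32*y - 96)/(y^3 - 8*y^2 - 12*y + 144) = (y + 4)/(y - 6)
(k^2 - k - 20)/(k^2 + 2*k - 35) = (k + 4)/(k + 7)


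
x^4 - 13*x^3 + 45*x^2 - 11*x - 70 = (x - 7)*(x - 5)*(x - 2)*(x + 1)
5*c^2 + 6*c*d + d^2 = (c + d)*(5*c + d)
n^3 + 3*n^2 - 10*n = n*(n - 2)*(n + 5)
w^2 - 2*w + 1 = (w - 1)^2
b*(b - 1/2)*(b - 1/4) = b^3 - 3*b^2/4 + b/8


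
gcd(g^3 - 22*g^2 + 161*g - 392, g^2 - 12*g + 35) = g - 7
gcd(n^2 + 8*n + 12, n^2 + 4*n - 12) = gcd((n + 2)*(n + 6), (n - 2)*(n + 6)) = n + 6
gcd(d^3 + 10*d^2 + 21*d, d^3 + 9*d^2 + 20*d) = d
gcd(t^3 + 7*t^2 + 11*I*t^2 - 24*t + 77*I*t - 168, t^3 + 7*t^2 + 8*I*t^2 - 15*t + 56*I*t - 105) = t^2 + t*(7 + 3*I) + 21*I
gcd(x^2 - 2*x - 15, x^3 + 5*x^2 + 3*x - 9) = x + 3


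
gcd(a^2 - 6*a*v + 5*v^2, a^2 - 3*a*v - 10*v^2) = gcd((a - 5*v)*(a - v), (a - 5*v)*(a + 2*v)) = -a + 5*v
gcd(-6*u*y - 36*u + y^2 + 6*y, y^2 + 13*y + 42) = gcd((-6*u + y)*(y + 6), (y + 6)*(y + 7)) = y + 6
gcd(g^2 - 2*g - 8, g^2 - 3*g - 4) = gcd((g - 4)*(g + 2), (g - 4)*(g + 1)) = g - 4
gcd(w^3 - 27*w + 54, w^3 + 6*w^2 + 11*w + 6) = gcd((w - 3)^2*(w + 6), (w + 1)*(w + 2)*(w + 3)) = 1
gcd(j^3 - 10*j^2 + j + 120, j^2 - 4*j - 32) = j - 8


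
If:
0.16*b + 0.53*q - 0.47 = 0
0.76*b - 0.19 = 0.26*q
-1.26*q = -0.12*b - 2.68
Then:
No Solution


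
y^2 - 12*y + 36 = (y - 6)^2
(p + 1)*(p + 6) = p^2 + 7*p + 6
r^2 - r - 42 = (r - 7)*(r + 6)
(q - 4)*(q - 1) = q^2 - 5*q + 4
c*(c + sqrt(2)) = c^2 + sqrt(2)*c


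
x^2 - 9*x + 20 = (x - 5)*(x - 4)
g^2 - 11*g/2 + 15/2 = (g - 3)*(g - 5/2)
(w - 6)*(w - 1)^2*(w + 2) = w^4 - 6*w^3 - 3*w^2 + 20*w - 12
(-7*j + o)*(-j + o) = 7*j^2 - 8*j*o + o^2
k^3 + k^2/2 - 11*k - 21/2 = (k - 7/2)*(k + 1)*(k + 3)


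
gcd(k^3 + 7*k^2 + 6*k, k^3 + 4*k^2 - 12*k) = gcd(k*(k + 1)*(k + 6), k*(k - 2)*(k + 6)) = k^2 + 6*k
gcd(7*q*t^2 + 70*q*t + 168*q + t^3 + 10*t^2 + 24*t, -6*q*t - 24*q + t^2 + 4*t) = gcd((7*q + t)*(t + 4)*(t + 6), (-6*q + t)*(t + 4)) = t + 4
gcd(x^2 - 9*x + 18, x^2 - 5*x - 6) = x - 6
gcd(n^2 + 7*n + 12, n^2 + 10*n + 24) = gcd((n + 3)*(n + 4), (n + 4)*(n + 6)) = n + 4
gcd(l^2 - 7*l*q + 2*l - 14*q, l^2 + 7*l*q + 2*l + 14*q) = l + 2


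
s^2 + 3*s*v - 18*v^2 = (s - 3*v)*(s + 6*v)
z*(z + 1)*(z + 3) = z^3 + 4*z^2 + 3*z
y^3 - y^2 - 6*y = y*(y - 3)*(y + 2)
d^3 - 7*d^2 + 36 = (d - 6)*(d - 3)*(d + 2)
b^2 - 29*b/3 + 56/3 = (b - 7)*(b - 8/3)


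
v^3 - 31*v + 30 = (v - 5)*(v - 1)*(v + 6)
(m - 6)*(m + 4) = m^2 - 2*m - 24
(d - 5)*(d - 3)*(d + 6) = d^3 - 2*d^2 - 33*d + 90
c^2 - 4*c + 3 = (c - 3)*(c - 1)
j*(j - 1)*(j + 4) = j^3 + 3*j^2 - 4*j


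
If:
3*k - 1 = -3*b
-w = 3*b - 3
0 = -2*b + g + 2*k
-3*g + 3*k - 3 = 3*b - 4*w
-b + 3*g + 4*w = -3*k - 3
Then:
No Solution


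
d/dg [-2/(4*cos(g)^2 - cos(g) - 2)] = 2*(1 - 8*cos(g))*sin(g)/(cos(g) - 2*cos(2*g))^2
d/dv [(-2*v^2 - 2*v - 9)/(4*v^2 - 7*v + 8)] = (22*v^2 + 40*v - 79)/(16*v^4 - 56*v^3 + 113*v^2 - 112*v + 64)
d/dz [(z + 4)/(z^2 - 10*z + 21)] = (z^2 - 10*z - 2*(z - 5)*(z + 4) + 21)/(z^2 - 10*z + 21)^2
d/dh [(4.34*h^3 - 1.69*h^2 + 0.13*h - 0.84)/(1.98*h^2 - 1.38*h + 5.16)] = (8.5932*h^4 - 11.9784*h^3 + 69.258*h^2 - 14.1144*h - 0.4884)/(3.9204*h^4 - 5.4648*h^3 + 22.338*h^2 - 14.2416*h + 26.6256)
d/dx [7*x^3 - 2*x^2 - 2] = x*(21*x - 4)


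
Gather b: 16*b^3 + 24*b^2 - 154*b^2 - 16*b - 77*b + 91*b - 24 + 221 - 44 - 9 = 16*b^3 - 130*b^2 - 2*b + 144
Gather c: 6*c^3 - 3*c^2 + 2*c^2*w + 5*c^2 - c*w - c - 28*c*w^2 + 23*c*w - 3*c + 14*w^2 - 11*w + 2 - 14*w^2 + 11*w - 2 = 6*c^3 + c^2*(2*w + 2) + c*(-28*w^2 + 22*w - 4)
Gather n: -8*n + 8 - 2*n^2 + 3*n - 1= -2*n^2 - 5*n + 7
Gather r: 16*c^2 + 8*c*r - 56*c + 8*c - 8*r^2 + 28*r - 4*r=16*c^2 - 48*c - 8*r^2 + r*(8*c + 24)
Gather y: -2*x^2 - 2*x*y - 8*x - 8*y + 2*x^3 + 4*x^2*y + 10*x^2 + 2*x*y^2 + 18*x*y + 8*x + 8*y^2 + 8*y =2*x^3 + 8*x^2 + y^2*(2*x + 8) + y*(4*x^2 + 16*x)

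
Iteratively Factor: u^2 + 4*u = (u + 4)*(u)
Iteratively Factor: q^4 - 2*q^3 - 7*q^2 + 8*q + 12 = (q - 3)*(q^3 + q^2 - 4*q - 4) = (q - 3)*(q + 1)*(q^2 - 4) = (q - 3)*(q + 1)*(q + 2)*(q - 2)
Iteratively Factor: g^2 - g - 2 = (g + 1)*(g - 2)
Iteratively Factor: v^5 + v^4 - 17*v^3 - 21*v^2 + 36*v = (v + 3)*(v^4 - 2*v^3 - 11*v^2 + 12*v) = v*(v + 3)*(v^3 - 2*v^2 - 11*v + 12) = v*(v - 4)*(v + 3)*(v^2 + 2*v - 3) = v*(v - 4)*(v + 3)^2*(v - 1)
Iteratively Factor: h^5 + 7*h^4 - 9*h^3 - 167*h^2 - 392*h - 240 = (h + 1)*(h^4 + 6*h^3 - 15*h^2 - 152*h - 240) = (h + 1)*(h + 4)*(h^3 + 2*h^2 - 23*h - 60) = (h + 1)*(h + 4)^2*(h^2 - 2*h - 15) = (h + 1)*(h + 3)*(h + 4)^2*(h - 5)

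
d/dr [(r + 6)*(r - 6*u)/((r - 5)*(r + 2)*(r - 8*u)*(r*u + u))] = (-(r - 5)*(r + 1)*(r + 2)*(r + 6)*(r - 6*u) + 2*(r - 5)*(r + 1)*(r + 2)*(r - 8*u)*(r - 3*u + 3) - (r - 5)*(r + 1)*(r + 6)*(r - 8*u)*(r - 6*u) - (r - 5)*(r + 2)*(r + 6)*(r - 8*u)*(r - 6*u) - (r + 1)*(r + 2)*(r + 6)*(r - 8*u)*(r - 6*u))/(u*(r - 5)^2*(r + 1)^2*(r + 2)^2*(r - 8*u)^2)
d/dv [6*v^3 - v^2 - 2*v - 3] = 18*v^2 - 2*v - 2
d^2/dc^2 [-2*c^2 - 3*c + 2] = -4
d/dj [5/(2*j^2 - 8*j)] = 5*(2 - j)/(j^2*(j - 4)^2)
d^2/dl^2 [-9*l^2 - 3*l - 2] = -18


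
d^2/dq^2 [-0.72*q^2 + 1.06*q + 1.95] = -1.44000000000000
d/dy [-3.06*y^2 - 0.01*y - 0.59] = -6.12*y - 0.01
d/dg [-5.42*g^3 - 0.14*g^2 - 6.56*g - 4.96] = -16.26*g^2 - 0.28*g - 6.56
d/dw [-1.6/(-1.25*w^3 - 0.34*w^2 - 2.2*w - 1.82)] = (-6.0*w^2 - 1.088*w - 3.52)/(1.25*w^3 + 0.34*w^2 + 2.2*w + 1.82)^2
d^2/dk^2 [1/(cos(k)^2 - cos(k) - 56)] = (4*sin(k)^4 - 227*sin(k)^2 - 209*cos(k)/4 - 3*cos(3*k)/4 + 109)/(sin(k)^2 + cos(k) + 55)^3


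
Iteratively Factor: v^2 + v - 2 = (v - 1)*(v + 2)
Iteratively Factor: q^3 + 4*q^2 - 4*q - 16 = (q - 2)*(q^2 + 6*q + 8) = (q - 2)*(q + 4)*(q + 2)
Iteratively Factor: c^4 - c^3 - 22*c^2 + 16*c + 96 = (c + 2)*(c^3 - 3*c^2 - 16*c + 48) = (c - 3)*(c + 2)*(c^2 - 16) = (c - 4)*(c - 3)*(c + 2)*(c + 4)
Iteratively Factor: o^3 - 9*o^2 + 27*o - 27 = (o - 3)*(o^2 - 6*o + 9) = (o - 3)^2*(o - 3)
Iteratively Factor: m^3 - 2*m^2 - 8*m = (m)*(m^2 - 2*m - 8) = m*(m + 2)*(m - 4)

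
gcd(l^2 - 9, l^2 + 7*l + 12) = l + 3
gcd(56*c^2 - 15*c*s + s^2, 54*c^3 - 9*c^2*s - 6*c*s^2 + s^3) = 1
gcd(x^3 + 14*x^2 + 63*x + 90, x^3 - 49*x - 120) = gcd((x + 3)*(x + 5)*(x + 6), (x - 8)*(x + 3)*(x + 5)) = x^2 + 8*x + 15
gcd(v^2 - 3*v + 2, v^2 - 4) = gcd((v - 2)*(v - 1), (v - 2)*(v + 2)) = v - 2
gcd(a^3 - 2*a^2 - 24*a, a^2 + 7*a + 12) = a + 4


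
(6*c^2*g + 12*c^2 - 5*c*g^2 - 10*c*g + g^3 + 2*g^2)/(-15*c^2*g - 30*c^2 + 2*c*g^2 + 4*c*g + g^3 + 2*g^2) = (-2*c + g)/(5*c + g)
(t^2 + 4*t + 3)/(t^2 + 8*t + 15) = (t + 1)/(t + 5)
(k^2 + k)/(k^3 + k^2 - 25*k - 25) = k/(k^2 - 25)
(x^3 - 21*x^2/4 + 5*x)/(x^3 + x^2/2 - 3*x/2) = (4*x^2 - 21*x + 20)/(2*(2*x^2 + x - 3))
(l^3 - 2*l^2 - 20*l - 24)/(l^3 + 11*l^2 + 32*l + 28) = (l - 6)/(l + 7)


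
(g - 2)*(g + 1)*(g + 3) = g^3 + 2*g^2 - 5*g - 6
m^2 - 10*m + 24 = (m - 6)*(m - 4)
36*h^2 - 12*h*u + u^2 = (-6*h + u)^2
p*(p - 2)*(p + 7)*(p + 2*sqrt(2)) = p^4 + 2*sqrt(2)*p^3 + 5*p^3 - 14*p^2 + 10*sqrt(2)*p^2 - 28*sqrt(2)*p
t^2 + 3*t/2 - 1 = (t - 1/2)*(t + 2)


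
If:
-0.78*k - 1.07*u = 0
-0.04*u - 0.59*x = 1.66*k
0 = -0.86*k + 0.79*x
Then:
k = 0.00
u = 0.00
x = 0.00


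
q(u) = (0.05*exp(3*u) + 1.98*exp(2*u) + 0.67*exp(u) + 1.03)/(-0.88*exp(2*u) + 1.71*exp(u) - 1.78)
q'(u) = (1.76*exp(2*u) - 1.71*exp(u))*(0.05*exp(3*u) + 1.98*exp(2*u) + 0.67*exp(u) + 1.03)/(-0.88*exp(2*u) + 1.71*exp(u) - 1.78)^2 + (0.15*exp(3*u) + 3.96*exp(2*u) + 0.67*exp(u))/(-0.88*exp(2*u) + 1.71*exp(u) - 1.78)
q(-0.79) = -1.47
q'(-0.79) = -1.47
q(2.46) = -3.52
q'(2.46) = -0.12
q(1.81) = -3.74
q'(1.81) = 0.85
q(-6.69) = -0.58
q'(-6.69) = -0.00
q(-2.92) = -0.63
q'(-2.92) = -0.06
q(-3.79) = -0.60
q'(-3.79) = -0.02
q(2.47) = -3.52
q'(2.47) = -0.13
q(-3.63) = -0.60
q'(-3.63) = -0.03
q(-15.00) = -0.58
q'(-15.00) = 0.00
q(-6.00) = -0.58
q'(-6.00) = 0.00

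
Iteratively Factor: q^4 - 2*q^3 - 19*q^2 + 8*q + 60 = (q + 3)*(q^3 - 5*q^2 - 4*q + 20) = (q - 5)*(q + 3)*(q^2 - 4) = (q - 5)*(q - 2)*(q + 3)*(q + 2)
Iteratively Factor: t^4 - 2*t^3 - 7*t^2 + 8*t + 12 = (t - 2)*(t^3 - 7*t - 6) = (t - 2)*(t + 1)*(t^2 - t - 6) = (t - 3)*(t - 2)*(t + 1)*(t + 2)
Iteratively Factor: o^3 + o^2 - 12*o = (o)*(o^2 + o - 12) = o*(o - 3)*(o + 4)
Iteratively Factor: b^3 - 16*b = (b - 4)*(b^2 + 4*b) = (b - 4)*(b + 4)*(b)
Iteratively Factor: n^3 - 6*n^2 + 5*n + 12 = (n - 4)*(n^2 - 2*n - 3) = (n - 4)*(n - 3)*(n + 1)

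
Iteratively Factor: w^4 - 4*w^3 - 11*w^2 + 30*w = (w - 2)*(w^3 - 2*w^2 - 15*w) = (w - 2)*(w + 3)*(w^2 - 5*w) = w*(w - 2)*(w + 3)*(w - 5)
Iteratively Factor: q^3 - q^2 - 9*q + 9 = (q - 1)*(q^2 - 9) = (q - 1)*(q + 3)*(q - 3)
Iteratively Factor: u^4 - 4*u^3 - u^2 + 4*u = (u)*(u^3 - 4*u^2 - u + 4) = u*(u - 1)*(u^2 - 3*u - 4) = u*(u - 1)*(u + 1)*(u - 4)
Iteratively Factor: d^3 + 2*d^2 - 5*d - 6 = (d - 2)*(d^2 + 4*d + 3) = (d - 2)*(d + 1)*(d + 3)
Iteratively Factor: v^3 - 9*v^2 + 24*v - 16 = (v - 4)*(v^2 - 5*v + 4) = (v - 4)^2*(v - 1)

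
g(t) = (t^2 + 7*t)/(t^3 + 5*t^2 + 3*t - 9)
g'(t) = (2*t + 7)/(t^3 + 5*t^2 + 3*t - 9) + (t^2 + 7*t)*(-3*t^2 - 10*t - 3)/(t^3 + 5*t^2 + 3*t - 9)^2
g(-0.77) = 0.54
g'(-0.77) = -0.80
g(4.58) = 0.26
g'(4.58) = -0.06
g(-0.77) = 0.54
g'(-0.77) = -0.80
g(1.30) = 1.95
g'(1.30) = -5.66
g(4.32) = 0.27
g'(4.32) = -0.07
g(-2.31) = 6.87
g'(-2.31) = -19.36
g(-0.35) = 0.25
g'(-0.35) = -0.67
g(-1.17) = 0.94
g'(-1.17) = -1.23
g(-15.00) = -0.05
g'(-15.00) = 0.00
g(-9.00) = -0.05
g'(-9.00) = 0.01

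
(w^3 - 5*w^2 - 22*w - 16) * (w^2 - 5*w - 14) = w^5 - 10*w^4 - 11*w^3 + 164*w^2 + 388*w + 224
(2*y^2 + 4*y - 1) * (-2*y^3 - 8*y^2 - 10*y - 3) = -4*y^5 - 24*y^4 - 50*y^3 - 38*y^2 - 2*y + 3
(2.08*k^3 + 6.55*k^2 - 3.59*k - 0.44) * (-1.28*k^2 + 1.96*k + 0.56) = -2.6624*k^5 - 4.3072*k^4 + 18.598*k^3 - 2.8052*k^2 - 2.8728*k - 0.2464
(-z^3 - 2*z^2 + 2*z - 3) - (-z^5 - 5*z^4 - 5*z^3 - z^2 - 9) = z^5 + 5*z^4 + 4*z^3 - z^2 + 2*z + 6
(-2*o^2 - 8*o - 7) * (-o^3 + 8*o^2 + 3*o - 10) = 2*o^5 - 8*o^4 - 63*o^3 - 60*o^2 + 59*o + 70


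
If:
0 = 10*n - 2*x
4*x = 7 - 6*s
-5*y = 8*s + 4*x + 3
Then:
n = 3*y/4 + 37/20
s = -5*y/2 - 5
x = 15*y/4 + 37/4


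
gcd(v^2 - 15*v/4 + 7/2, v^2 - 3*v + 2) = v - 2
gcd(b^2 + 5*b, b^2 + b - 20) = b + 5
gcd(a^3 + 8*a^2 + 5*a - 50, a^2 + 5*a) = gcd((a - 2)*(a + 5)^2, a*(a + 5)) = a + 5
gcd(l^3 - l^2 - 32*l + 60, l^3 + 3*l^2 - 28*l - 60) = l^2 + l - 30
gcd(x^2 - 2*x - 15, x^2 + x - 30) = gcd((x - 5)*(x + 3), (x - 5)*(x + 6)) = x - 5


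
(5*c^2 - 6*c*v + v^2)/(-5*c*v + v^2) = (-c + v)/v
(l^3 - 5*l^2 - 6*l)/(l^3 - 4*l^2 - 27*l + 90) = l*(l + 1)/(l^2 + 2*l - 15)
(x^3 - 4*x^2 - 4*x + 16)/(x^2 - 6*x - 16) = (x^2 - 6*x + 8)/(x - 8)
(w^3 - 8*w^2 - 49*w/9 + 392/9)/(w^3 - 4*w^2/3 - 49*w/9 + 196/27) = 3*(w - 8)/(3*w - 4)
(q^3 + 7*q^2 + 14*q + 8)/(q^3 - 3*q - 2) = (q^2 + 6*q + 8)/(q^2 - q - 2)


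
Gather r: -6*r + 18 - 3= 15 - 6*r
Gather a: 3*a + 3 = 3*a + 3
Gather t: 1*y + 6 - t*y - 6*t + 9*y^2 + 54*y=t*(-y - 6) + 9*y^2 + 55*y + 6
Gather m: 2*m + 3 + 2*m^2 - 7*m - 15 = 2*m^2 - 5*m - 12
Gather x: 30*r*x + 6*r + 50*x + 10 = 6*r + x*(30*r + 50) + 10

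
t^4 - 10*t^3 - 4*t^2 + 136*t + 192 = (t - 8)*(t - 6)*(t + 2)^2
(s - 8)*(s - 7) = s^2 - 15*s + 56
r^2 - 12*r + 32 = (r - 8)*(r - 4)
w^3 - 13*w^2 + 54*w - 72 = (w - 6)*(w - 4)*(w - 3)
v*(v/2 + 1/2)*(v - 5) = v^3/2 - 2*v^2 - 5*v/2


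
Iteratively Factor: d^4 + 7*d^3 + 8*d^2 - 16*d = (d + 4)*(d^3 + 3*d^2 - 4*d) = (d - 1)*(d + 4)*(d^2 + 4*d) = d*(d - 1)*(d + 4)*(d + 4)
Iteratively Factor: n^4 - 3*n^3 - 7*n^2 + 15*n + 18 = (n + 2)*(n^3 - 5*n^2 + 3*n + 9) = (n - 3)*(n + 2)*(n^2 - 2*n - 3) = (n - 3)^2*(n + 2)*(n + 1)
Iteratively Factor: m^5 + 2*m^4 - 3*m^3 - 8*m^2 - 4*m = (m - 2)*(m^4 + 4*m^3 + 5*m^2 + 2*m) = (m - 2)*(m + 1)*(m^3 + 3*m^2 + 2*m) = m*(m - 2)*(m + 1)*(m^2 + 3*m + 2) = m*(m - 2)*(m + 1)*(m + 2)*(m + 1)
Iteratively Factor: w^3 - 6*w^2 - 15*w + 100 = (w - 5)*(w^2 - w - 20) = (w - 5)^2*(w + 4)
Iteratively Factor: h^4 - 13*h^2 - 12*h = (h + 3)*(h^3 - 3*h^2 - 4*h) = (h + 1)*(h + 3)*(h^2 - 4*h) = h*(h + 1)*(h + 3)*(h - 4)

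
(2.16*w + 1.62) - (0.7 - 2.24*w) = 4.4*w + 0.92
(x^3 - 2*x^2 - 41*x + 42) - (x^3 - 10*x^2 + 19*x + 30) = 8*x^2 - 60*x + 12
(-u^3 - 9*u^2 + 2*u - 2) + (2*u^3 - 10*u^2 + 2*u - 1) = u^3 - 19*u^2 + 4*u - 3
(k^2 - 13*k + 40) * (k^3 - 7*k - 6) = k^5 - 13*k^4 + 33*k^3 + 85*k^2 - 202*k - 240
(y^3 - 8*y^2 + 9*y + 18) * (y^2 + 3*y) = y^5 - 5*y^4 - 15*y^3 + 45*y^2 + 54*y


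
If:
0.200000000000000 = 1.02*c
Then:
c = 0.20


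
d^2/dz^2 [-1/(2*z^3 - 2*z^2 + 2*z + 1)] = 4*((3*z - 1)*(2*z^3 - 2*z^2 + 2*z + 1) - 2*(3*z^2 - 2*z + 1)^2)/(2*z^3 - 2*z^2 + 2*z + 1)^3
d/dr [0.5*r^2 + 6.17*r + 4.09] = 1.0*r + 6.17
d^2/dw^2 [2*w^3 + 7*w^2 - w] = 12*w + 14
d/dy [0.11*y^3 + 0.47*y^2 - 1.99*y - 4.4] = 0.33*y^2 + 0.94*y - 1.99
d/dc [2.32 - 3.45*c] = -3.45000000000000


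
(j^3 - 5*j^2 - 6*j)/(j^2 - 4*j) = (j^2 - 5*j - 6)/(j - 4)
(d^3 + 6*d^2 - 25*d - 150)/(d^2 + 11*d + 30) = d - 5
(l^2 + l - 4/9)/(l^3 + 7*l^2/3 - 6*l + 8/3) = (9*l^2 + 9*l - 4)/(3*(3*l^3 + 7*l^2 - 18*l + 8))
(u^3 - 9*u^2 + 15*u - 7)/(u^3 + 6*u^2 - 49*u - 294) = (u^2 - 2*u + 1)/(u^2 + 13*u + 42)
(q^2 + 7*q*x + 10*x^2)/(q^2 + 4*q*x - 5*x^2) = (-q - 2*x)/(-q + x)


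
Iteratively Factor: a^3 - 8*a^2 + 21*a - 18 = (a - 3)*(a^2 - 5*a + 6) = (a - 3)^2*(a - 2)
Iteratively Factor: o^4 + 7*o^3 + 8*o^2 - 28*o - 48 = (o + 4)*(o^3 + 3*o^2 - 4*o - 12) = (o + 2)*(o + 4)*(o^2 + o - 6) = (o + 2)*(o + 3)*(o + 4)*(o - 2)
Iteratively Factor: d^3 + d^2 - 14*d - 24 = (d + 2)*(d^2 - d - 12) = (d - 4)*(d + 2)*(d + 3)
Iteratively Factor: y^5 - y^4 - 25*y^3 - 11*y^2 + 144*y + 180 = (y - 5)*(y^4 + 4*y^3 - 5*y^2 - 36*y - 36) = (y - 5)*(y - 3)*(y^3 + 7*y^2 + 16*y + 12) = (y - 5)*(y - 3)*(y + 2)*(y^2 + 5*y + 6) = (y - 5)*(y - 3)*(y + 2)*(y + 3)*(y + 2)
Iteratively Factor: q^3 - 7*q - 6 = (q + 1)*(q^2 - q - 6) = (q + 1)*(q + 2)*(q - 3)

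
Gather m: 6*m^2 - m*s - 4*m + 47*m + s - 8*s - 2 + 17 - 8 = 6*m^2 + m*(43 - s) - 7*s + 7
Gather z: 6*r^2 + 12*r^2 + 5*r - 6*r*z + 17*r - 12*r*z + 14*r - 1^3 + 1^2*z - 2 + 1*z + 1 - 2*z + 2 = 18*r^2 - 18*r*z + 36*r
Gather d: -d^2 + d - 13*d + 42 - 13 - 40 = -d^2 - 12*d - 11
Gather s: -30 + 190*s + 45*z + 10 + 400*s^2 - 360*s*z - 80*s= 400*s^2 + s*(110 - 360*z) + 45*z - 20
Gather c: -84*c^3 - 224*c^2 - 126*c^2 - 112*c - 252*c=-84*c^3 - 350*c^2 - 364*c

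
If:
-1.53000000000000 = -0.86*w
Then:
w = 1.78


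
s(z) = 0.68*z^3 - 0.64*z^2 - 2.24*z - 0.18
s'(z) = 2.04*z^2 - 1.28*z - 2.24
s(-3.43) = -27.47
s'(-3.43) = 26.15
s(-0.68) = 0.83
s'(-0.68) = -0.43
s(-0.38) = 0.54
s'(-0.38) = -1.46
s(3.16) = 7.81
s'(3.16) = 14.09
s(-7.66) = -326.20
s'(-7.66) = 127.26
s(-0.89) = 0.83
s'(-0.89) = 0.52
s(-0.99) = 0.75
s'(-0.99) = 1.03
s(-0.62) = 0.80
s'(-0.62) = -0.66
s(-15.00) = -2405.58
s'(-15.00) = 475.96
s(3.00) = 5.70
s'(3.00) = 12.28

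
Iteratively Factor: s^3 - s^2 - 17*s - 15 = (s + 3)*(s^2 - 4*s - 5) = (s + 1)*(s + 3)*(s - 5)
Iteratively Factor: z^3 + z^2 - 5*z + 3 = (z - 1)*(z^2 + 2*z - 3) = (z - 1)*(z + 3)*(z - 1)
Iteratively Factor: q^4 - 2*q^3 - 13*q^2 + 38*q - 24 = (q - 1)*(q^3 - q^2 - 14*q + 24) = (q - 2)*(q - 1)*(q^2 + q - 12) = (q - 3)*(q - 2)*(q - 1)*(q + 4)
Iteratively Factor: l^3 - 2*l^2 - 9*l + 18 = (l + 3)*(l^2 - 5*l + 6) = (l - 2)*(l + 3)*(l - 3)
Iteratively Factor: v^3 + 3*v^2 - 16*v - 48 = (v + 3)*(v^2 - 16) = (v + 3)*(v + 4)*(v - 4)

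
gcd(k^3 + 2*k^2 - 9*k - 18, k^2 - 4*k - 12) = k + 2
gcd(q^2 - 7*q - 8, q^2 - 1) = q + 1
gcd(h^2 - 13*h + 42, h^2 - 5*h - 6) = h - 6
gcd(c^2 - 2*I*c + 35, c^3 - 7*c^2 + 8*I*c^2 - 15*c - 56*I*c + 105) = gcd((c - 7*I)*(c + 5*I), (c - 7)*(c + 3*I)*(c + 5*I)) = c + 5*I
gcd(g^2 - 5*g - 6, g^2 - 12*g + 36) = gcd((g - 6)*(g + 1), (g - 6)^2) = g - 6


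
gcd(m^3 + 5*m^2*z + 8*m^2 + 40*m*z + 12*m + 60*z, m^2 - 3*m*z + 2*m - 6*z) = m + 2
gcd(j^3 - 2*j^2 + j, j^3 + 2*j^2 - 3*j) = j^2 - j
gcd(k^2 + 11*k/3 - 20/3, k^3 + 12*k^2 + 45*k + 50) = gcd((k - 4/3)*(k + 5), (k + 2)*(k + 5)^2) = k + 5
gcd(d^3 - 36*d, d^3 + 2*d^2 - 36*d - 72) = d^2 - 36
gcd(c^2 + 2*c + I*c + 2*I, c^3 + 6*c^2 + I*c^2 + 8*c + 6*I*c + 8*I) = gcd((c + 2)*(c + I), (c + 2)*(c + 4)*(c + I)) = c^2 + c*(2 + I) + 2*I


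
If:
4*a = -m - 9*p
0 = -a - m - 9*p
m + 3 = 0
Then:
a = 0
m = -3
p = 1/3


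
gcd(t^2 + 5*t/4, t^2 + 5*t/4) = t^2 + 5*t/4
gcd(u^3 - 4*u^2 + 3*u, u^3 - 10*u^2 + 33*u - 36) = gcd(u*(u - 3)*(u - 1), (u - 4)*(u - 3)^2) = u - 3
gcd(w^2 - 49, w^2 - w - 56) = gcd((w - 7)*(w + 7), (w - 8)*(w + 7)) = w + 7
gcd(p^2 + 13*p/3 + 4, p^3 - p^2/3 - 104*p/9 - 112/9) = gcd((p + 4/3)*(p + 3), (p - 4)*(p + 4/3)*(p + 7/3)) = p + 4/3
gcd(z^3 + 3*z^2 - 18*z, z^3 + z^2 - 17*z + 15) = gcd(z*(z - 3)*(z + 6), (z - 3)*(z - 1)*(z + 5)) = z - 3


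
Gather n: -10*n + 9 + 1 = 10 - 10*n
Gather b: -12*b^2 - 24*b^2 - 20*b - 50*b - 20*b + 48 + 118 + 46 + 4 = -36*b^2 - 90*b + 216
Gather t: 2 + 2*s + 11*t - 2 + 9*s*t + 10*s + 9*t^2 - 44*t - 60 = 12*s + 9*t^2 + t*(9*s - 33) - 60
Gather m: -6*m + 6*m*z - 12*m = m*(6*z - 18)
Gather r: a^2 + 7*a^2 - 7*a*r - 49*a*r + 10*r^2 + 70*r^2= 8*a^2 - 56*a*r + 80*r^2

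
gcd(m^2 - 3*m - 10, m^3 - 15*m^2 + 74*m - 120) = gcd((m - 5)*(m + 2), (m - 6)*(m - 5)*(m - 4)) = m - 5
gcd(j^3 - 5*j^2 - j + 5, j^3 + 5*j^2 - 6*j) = j - 1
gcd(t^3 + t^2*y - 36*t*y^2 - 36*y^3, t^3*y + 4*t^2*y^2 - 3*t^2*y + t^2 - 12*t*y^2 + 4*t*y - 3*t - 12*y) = 1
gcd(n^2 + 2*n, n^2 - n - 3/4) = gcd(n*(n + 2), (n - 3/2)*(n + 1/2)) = 1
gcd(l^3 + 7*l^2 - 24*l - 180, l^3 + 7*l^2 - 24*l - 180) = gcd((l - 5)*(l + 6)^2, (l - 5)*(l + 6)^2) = l^3 + 7*l^2 - 24*l - 180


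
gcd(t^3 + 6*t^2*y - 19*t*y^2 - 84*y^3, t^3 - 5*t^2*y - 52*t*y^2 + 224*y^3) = -t^2 - 3*t*y + 28*y^2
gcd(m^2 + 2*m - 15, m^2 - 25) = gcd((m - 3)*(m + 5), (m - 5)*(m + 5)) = m + 5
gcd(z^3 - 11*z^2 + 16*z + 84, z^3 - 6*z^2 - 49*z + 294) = z^2 - 13*z + 42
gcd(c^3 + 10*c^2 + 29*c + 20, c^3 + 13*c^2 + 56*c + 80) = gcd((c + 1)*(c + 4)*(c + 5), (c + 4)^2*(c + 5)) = c^2 + 9*c + 20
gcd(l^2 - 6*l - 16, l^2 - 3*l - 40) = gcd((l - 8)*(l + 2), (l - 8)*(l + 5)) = l - 8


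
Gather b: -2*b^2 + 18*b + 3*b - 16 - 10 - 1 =-2*b^2 + 21*b - 27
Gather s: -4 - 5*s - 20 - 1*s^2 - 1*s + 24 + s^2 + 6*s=0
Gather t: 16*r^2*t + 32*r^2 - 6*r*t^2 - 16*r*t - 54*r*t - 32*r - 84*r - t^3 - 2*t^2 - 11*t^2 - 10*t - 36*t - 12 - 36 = 32*r^2 - 116*r - t^3 + t^2*(-6*r - 13) + t*(16*r^2 - 70*r - 46) - 48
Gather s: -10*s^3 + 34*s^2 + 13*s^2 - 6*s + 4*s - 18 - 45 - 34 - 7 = -10*s^3 + 47*s^2 - 2*s - 104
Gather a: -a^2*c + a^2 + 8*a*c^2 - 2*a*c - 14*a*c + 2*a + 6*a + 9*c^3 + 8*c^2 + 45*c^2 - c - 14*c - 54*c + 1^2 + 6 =a^2*(1 - c) + a*(8*c^2 - 16*c + 8) + 9*c^3 + 53*c^2 - 69*c + 7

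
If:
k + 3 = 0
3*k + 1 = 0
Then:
No Solution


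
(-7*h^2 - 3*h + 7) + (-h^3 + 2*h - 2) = -h^3 - 7*h^2 - h + 5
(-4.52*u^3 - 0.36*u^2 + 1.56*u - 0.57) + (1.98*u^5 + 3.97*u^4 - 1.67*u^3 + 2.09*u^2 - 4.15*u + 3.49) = 1.98*u^5 + 3.97*u^4 - 6.19*u^3 + 1.73*u^2 - 2.59*u + 2.92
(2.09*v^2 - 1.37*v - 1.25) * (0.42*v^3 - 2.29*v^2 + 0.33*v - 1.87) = 0.8778*v^5 - 5.3615*v^4 + 3.302*v^3 - 1.4979*v^2 + 2.1494*v + 2.3375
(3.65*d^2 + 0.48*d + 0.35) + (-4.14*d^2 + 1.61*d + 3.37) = -0.49*d^2 + 2.09*d + 3.72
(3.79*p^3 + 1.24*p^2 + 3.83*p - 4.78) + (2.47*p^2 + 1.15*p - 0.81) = 3.79*p^3 + 3.71*p^2 + 4.98*p - 5.59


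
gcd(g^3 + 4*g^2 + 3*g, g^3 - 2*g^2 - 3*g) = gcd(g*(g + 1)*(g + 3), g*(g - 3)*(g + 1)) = g^2 + g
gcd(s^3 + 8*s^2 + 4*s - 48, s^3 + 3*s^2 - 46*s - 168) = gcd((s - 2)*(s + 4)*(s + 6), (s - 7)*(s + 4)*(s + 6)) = s^2 + 10*s + 24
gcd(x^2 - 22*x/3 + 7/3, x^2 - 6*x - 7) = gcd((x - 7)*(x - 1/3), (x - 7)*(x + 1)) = x - 7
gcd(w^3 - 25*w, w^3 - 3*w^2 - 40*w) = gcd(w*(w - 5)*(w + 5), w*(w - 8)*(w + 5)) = w^2 + 5*w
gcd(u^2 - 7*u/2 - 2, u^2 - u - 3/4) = u + 1/2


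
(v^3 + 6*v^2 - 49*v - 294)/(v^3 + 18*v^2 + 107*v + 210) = (v - 7)/(v + 5)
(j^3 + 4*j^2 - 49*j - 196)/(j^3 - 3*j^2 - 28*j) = (j + 7)/j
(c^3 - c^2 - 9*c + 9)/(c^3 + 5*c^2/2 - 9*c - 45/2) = 2*(c - 1)/(2*c + 5)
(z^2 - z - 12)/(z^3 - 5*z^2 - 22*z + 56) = (z^2 - z - 12)/(z^3 - 5*z^2 - 22*z + 56)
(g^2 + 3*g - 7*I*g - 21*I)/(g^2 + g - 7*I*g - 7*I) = (g + 3)/(g + 1)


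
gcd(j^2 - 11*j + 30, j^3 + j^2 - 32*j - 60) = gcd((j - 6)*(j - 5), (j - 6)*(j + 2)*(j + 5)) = j - 6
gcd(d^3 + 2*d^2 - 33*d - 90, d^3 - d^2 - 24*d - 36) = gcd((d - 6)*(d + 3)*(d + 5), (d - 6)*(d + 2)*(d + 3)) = d^2 - 3*d - 18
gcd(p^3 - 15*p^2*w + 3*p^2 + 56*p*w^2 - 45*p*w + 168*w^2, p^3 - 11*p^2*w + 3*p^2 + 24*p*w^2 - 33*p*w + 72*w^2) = p^2 - 8*p*w + 3*p - 24*w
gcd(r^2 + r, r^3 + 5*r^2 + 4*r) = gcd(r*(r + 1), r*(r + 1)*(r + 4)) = r^2 + r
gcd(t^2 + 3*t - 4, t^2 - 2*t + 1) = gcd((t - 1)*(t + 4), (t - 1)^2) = t - 1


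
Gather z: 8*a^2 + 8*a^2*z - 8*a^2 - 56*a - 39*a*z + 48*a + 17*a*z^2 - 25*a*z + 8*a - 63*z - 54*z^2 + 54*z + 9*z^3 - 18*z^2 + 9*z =9*z^3 + z^2*(17*a - 72) + z*(8*a^2 - 64*a)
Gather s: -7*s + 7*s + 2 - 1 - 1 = 0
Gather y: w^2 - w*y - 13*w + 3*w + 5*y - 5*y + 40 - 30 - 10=w^2 - w*y - 10*w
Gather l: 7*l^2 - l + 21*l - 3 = 7*l^2 + 20*l - 3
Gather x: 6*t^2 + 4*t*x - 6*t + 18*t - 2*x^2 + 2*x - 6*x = 6*t^2 + 12*t - 2*x^2 + x*(4*t - 4)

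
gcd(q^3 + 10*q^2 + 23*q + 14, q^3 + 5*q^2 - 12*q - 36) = q + 2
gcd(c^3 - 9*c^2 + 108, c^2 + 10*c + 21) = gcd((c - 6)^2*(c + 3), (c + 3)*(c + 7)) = c + 3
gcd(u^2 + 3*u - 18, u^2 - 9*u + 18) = u - 3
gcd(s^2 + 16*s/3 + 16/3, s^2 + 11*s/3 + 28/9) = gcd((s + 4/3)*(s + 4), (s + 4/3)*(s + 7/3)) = s + 4/3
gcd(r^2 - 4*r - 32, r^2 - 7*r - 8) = r - 8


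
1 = 1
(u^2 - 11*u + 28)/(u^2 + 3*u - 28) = (u - 7)/(u + 7)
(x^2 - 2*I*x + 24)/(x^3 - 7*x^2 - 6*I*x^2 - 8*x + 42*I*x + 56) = (x^2 - 2*I*x + 24)/(x^3 + x^2*(-7 - 6*I) + x*(-8 + 42*I) + 56)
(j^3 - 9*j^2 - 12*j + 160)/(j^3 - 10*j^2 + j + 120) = (j + 4)/(j + 3)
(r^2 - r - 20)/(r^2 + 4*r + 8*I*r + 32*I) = (r - 5)/(r + 8*I)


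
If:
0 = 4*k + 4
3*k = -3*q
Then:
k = -1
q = 1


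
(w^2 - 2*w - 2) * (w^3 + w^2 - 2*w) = w^5 - w^4 - 6*w^3 + 2*w^2 + 4*w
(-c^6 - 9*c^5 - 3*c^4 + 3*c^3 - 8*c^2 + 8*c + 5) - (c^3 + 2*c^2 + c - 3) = -c^6 - 9*c^5 - 3*c^4 + 2*c^3 - 10*c^2 + 7*c + 8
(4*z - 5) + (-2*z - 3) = 2*z - 8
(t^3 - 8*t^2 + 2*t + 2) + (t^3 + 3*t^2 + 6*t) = 2*t^3 - 5*t^2 + 8*t + 2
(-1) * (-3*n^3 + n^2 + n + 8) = 3*n^3 - n^2 - n - 8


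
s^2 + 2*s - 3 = (s - 1)*(s + 3)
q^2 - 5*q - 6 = (q - 6)*(q + 1)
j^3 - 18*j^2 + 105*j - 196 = (j - 7)^2*(j - 4)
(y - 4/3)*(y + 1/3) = y^2 - y - 4/9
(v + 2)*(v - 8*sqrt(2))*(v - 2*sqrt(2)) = v^3 - 10*sqrt(2)*v^2 + 2*v^2 - 20*sqrt(2)*v + 32*v + 64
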